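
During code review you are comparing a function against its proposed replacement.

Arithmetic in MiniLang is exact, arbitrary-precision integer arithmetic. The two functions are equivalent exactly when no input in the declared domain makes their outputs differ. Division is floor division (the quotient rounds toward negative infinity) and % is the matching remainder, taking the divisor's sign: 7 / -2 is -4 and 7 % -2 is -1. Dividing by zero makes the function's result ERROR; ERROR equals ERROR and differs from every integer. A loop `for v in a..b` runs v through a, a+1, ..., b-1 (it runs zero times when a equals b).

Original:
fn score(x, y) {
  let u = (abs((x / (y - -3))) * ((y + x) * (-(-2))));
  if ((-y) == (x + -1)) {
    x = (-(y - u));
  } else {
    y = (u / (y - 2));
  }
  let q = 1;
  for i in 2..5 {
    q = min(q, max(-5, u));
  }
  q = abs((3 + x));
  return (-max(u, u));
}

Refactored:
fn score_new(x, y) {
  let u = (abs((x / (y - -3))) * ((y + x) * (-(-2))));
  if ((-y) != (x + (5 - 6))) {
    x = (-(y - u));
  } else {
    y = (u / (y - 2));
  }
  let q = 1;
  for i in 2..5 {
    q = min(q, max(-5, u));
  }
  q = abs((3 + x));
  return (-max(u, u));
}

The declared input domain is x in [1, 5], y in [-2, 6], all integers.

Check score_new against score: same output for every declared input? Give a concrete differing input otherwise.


The rewrite breaks on x=1, y=2, where the results are ERROR and 0.
score: u=0, then ((-y) == (x + -1)) is false, then a zero divisor aborts: ERROR
score_new: u=0, then ((-y) != (x + (5 - 6))) is true, then x=-2, then q=1, then (i=2), then q=0, then (i=3), then q=0, then (i=4), then q=0, then q=1, then returns 0
verdict: not equivalent; witness: x=1, y=2


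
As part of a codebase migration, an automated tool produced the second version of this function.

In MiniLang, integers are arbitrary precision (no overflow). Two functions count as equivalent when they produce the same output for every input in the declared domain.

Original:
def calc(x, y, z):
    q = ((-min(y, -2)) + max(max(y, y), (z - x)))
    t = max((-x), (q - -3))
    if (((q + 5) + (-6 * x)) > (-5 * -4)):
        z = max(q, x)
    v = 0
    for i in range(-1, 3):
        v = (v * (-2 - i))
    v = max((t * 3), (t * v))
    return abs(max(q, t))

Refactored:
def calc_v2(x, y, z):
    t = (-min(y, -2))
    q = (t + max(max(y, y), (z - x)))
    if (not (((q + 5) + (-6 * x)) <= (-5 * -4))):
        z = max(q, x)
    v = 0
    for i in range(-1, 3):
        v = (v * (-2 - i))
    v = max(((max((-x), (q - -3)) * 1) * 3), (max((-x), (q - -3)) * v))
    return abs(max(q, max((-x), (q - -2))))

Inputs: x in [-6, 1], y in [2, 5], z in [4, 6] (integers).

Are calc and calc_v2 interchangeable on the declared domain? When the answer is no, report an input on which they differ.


These are not equivalent — on x=-6, y=2, z=4 the outputs split (15 vs 14).
calc: q = 12; t = 15; (((q + 5) + (-6 * x)) > (-5 * -4)) -> true; z = 12; v = 0; [i=-1]; v = 0; [i=0]; v = 0; [i=1]; v = 0; [i=2]; v = 0; v = 45; return 15
calc_v2: t = 2; q = 12; (not (((q + 5) + (-6 * x)) <= (-5 * -4))) -> true; z = 12; v = 0; [i=-1]; v = 0; [i=0]; v = 0; [i=1]; v = 0; [i=2]; v = 0; v = 45; return 14
verdict: not equivalent; witness: x=-6, y=2, z=4


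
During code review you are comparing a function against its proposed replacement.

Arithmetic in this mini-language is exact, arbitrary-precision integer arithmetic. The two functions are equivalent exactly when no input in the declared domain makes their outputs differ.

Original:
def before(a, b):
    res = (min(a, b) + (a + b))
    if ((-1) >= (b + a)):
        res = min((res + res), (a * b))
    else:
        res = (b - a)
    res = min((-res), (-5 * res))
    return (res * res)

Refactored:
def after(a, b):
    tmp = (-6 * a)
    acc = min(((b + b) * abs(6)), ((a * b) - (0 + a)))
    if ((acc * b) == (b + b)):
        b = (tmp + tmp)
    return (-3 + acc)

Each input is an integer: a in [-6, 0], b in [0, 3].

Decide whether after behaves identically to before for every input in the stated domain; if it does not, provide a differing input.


Consider the input a=-6, b=0.
before: res := -12 | ((-1) >= (b + a)): true | res := -24 | res := 24 | result 576
after: tmp := 36 | acc := 0 | ((acc * b) == (b + b)): true | b := 72 | result -3
576 against -3: the behavior changed.
verdict: not equivalent; witness: a=-6, b=0


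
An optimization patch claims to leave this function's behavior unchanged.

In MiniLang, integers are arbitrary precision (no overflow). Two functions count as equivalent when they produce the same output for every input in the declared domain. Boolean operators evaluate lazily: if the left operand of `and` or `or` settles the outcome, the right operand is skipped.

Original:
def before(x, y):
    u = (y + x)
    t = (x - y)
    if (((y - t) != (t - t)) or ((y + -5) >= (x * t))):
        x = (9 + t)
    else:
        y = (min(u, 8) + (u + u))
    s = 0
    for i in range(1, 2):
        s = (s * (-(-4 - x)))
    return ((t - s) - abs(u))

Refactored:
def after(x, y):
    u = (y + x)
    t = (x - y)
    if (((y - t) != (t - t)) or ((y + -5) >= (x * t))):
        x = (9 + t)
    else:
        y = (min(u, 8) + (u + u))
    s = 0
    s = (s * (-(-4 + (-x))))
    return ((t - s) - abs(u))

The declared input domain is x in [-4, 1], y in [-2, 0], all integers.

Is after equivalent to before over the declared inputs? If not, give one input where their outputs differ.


Reading the diff, among the changes: arithmetic usage differs, and local variable names differ, and statement counts differ, and loop structure differs.
One worked example (x=-3, y=-2) — before: u=-5, then t=-1, then (((y - t) != (t - t)) or ((y + -5) >= (x * t))) is true, then x=8, then s=0, then (i=1), then s=0, then returns -6; after: u=-5, then t=-1, then (((y - t) != (t - t)) or ((y + -5) >= (x * t))) is true, then x=8, then s=0, then s=0, then returns -6; agreement on -6.
An exhaustive pass over the 18 declared inputs shows identical outputs.
verdict: equivalent


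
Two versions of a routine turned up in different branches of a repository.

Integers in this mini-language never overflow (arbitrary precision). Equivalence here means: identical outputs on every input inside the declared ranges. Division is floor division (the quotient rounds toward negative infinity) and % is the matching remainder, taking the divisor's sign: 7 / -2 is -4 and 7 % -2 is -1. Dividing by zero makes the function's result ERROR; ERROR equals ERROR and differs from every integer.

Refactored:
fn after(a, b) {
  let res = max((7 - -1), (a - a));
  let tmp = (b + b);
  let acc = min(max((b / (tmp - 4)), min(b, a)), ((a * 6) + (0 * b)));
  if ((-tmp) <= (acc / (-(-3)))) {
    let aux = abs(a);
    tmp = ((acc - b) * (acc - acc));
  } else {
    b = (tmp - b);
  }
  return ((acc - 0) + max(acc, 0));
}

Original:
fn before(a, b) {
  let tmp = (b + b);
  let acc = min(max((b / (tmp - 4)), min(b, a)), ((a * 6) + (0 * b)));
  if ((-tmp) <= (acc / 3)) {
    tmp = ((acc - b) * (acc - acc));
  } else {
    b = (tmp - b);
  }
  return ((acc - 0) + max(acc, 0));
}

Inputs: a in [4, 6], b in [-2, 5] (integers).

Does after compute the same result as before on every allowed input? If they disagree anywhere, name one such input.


Behavior is preserved: although statement counts differ, and constant usage differs, and local variable names differ, and arithmetic usage differs, and min/max/abs usage differs, the outputs never diverge.
One worked example (a=6, b=-1) — before: tmp becomes -2; next acc becomes 0; next ((-tmp) <= (acc / 3)) evaluates to false; next b becomes -1; next final value 0; after: res becomes 8; next tmp becomes -2; next acc becomes 0; next ((-tmp) <= (acc / (-(-3)))) evaluates to false; next b becomes -1; next final value 0; agreement on 0.
Checked all 24 inputs in the declared domain: the outputs agree on every one.
verdict: equivalent


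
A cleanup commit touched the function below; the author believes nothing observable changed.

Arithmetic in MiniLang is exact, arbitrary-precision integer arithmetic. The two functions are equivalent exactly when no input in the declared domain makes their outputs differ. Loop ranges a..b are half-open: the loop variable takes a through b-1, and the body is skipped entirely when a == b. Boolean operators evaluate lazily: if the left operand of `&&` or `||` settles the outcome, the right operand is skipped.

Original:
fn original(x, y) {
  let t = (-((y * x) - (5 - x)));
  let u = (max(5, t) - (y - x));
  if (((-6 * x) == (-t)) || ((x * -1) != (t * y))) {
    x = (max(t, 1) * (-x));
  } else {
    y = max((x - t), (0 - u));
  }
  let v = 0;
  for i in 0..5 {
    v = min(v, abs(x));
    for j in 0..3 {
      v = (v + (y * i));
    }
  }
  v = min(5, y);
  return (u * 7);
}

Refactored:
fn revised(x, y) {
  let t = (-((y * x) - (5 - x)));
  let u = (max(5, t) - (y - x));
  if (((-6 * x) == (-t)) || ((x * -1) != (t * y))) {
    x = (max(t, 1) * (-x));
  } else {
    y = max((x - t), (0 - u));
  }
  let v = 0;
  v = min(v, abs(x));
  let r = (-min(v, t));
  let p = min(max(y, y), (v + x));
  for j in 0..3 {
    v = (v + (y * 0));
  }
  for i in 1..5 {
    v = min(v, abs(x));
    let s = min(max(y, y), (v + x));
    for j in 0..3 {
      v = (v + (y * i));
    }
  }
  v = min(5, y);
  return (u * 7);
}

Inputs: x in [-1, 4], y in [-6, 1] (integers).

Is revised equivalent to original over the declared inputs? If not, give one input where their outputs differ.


Side by side, the visible changes include: loop structure differs; statement counts differ; constant usage differs; arithmetic usage differs; min/max/abs usage differs; local variable names differ.
Spot check at x=4, y=0 — original: t := 1 | u := 9 | (((-6 * x) == (-t)) || ((x * -1) != (t * y))): true | x := -4 | v := 0 | iter i=0: | v := 0 | iter j=0: | v := 0 | iter j=1: | v := 0 | iter j=2: | v := 0 | iter i=1: | v := 0 | iter j=0: | v := 0 | iter j=1: | v := 0 | iter j=2: | v := 0 | iter i=2: | v := 0 | iter j=0: | v := 0 | iter j=1: | v := 0 | iter j=2: | v := 0 | iter i=3: | v := 0 | iter j=0: | v := 0 | iter j=1: | v := 0 | iter j=2: | v := 0 | iter i=4: | v := 0 | iter j=0: | v := 0 | iter j=1: | v := 0 | iter j=2: | v := 0 | v := 0 | result 63. revised: t := 1 | u := 9 | (((-6 * x) == (-t)) || ((x * -1) != (t * y))): true | x := -4 | v := 0 | v := 0 | r := 0 | p := -4 | iter j=0: | v := 0 | iter j=1: | v := 0 | iter j=2: | v := 0 | iter i=1: | v := 0 | s := -4 | iter j=0: | v := 0 | iter j=1: | v := 0 | iter j=2: | v := 0 | iter i=2: | v := 0 | s := -4 | iter j=0: | v := 0 | iter j=1: | v := 0 | iter j=2: | v := 0 | iter i=3: | v := 0 | s := -4 | iter j=0: | v := 0 | iter j=1: | v := 0 | iter j=2: | v := 0 | iter i=4: | v := 0 | s := -4 | iter j=0: | v := 0 | iter j=1: | v := 0 | iter j=2: | v := 0 | v := 0 | result 63. Both give 63.
Checked all 48 inputs in the declared domain: the outputs agree on every one.
verdict: equivalent


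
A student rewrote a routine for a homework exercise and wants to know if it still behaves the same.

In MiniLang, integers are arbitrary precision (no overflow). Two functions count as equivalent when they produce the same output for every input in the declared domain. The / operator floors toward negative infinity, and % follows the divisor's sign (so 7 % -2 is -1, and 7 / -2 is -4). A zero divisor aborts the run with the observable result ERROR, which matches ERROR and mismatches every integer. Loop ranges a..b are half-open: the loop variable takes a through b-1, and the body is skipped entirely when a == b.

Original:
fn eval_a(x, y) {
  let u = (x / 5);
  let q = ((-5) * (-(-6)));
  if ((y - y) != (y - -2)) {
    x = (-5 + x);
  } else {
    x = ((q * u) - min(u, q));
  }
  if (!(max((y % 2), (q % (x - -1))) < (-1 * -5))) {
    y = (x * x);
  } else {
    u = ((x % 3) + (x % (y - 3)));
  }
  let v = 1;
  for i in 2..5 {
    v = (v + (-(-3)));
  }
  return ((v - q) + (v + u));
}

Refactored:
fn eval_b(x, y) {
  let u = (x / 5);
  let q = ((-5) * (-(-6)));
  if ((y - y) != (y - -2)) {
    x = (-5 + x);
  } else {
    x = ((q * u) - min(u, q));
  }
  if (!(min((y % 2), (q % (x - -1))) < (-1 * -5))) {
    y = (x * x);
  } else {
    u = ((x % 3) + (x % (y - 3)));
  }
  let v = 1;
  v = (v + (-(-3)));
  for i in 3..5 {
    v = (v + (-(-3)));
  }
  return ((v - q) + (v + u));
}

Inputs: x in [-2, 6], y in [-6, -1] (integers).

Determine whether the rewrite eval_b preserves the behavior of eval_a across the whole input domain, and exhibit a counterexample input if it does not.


At x=-2, y=-2: eval_a gives 49, eval_b gives 50.
verdict: not equivalent; witness: x=-2, y=-2


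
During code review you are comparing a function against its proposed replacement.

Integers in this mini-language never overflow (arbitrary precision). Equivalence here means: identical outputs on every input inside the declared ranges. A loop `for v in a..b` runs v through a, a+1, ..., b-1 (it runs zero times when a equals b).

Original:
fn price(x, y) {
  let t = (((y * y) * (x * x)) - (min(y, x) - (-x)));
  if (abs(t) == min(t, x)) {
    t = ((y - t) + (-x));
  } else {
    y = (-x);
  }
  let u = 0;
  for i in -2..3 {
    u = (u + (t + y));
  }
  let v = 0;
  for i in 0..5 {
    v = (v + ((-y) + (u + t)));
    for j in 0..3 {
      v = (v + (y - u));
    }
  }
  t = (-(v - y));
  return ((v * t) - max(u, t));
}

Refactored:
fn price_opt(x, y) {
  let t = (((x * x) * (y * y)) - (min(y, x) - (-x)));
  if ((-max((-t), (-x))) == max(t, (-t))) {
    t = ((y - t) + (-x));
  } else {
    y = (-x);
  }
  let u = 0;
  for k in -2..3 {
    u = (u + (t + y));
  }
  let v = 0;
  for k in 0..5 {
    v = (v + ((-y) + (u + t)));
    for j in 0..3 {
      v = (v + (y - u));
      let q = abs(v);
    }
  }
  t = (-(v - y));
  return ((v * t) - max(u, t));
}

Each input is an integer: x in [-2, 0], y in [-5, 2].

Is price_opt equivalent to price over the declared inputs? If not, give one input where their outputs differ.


Equivalent — the differences include min/max/abs usage differs; and local variable names differ; and statement counts differ, yet no declared input distinguishes the two.
As a probe, take x=-1, y=1: price runs t becomes 3; next (abs(t) == min(t, x)) evaluates to false; next y becomes 1; next u becomes 0; next at i=-2:; next u becomes 4; next at i=-1:; next u becomes 8; next at i=0:; next u becomes 12; next at i=1:; next u becomes 16; next at i=2:; next u becomes 20; next v becomes 0; next at i=0:; next v becomes 22; next at j=0:; next v becomes 3; next at j=1:; next v becomes -16; next at j=2:; next v becomes -35; next at i=1:; next v becomes -13; next at j=0:; next v becomes -32; next at j=1:; next v becomes -51; next at j=2:; next v becomes -70; next at i=2:; next v becomes -48; next at j=0:; next v becomes -67; next at j=1:; next v becomes -86; next at j=2:; next v becomes -105; next at i=3:; next v becomes -83; next at j=0:; next v becomes -102; next at j=1:; next v becomes -121; next at j=2:; next v becomes -140; next at i=4:; next v becomes -118; next at j=0:; next v becomes -137; next at j=1:; next v becomes -156; next at j=2:; next v becomes -175; next t becomes 176; next final value -30976; price_opt runs t becomes 3; next ((-max((-t), (-x))) == max(t, (-t))) evaluates to false; next y becomes 1; next u becomes 0; next at k=-2:; next u becomes 4; next at k=-1:; next u becomes 8; next at k=0:; next u becomes 12; next at k=1:; next u becomes 16; next at k=2:; next u becomes 20; next v becomes 0; next at k=0:; next v becomes 22; next at j=0:; next v becomes 3; next q becomes 3; next at j=1:; next v becomes -16; next q becomes 16; next at j=2:; next v becomes -35; next q becomes 35; next at k=1:; next v becomes -13; next at j=0:; next v becomes -32; next q becomes 32; next at j=1:; next v becomes -51; next q becomes 51; next at j=2:; next v becomes -70; next q becomes 70; next at k=2:; next v becomes -48; next at j=0:; next v becomes -67; next q becomes 67; next at j=1:; next v becomes -86; next q becomes 86; next at j=2:; next v becomes -105; next q becomes 105; next at k=3:; next v becomes -83; next at j=0:; next v becomes -102; next q becomes 102; next at j=1:; next v becomes -121; next q becomes 121; next at j=2:; next v becomes -140; next q becomes 140; next at k=4:; next v becomes -118; next at j=0:; next v becomes -137; next q becomes 137; next at j=1:; next v becomes -156; next q becomes 156; next at j=2:; next v becomes -175; next q becomes 175; next t becomes 176; next final value -30976; both end at -30976.
An exhaustive pass over the 24 declared inputs shows identical outputs.
verdict: equivalent


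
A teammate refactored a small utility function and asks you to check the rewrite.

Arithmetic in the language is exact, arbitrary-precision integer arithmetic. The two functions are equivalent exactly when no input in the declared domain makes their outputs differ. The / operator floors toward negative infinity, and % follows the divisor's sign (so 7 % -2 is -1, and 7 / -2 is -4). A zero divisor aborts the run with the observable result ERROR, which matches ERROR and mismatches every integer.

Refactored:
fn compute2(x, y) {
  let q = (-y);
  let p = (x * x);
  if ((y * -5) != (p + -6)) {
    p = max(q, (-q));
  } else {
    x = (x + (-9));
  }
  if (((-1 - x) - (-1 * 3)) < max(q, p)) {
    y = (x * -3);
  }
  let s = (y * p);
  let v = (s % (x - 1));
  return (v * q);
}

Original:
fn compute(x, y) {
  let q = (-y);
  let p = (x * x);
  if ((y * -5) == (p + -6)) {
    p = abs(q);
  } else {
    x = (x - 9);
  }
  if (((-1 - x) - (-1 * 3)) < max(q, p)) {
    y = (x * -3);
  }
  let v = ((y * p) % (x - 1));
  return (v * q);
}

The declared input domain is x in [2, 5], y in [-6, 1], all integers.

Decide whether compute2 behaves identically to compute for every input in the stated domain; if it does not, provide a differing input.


Input x=2, y=-5: -20 from compute versus 0 from compute2.
verdict: not equivalent; witness: x=2, y=-5


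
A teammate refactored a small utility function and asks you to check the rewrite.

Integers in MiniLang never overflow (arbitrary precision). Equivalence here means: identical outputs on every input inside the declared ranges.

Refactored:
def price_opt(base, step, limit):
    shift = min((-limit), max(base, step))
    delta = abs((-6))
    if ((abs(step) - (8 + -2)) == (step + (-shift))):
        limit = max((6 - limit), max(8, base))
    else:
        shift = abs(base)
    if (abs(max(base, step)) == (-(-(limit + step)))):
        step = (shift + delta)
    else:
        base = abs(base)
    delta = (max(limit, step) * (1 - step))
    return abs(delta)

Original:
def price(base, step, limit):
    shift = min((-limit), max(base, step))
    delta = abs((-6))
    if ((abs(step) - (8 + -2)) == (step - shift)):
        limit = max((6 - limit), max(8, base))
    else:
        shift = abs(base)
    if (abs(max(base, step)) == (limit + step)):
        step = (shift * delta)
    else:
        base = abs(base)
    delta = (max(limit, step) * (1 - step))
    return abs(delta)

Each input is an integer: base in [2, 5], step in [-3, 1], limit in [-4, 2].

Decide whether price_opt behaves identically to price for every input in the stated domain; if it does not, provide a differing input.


At base=2, step=0, limit=2: price gives 132, price_opt gives 56.
verdict: not equivalent; witness: base=2, step=0, limit=2


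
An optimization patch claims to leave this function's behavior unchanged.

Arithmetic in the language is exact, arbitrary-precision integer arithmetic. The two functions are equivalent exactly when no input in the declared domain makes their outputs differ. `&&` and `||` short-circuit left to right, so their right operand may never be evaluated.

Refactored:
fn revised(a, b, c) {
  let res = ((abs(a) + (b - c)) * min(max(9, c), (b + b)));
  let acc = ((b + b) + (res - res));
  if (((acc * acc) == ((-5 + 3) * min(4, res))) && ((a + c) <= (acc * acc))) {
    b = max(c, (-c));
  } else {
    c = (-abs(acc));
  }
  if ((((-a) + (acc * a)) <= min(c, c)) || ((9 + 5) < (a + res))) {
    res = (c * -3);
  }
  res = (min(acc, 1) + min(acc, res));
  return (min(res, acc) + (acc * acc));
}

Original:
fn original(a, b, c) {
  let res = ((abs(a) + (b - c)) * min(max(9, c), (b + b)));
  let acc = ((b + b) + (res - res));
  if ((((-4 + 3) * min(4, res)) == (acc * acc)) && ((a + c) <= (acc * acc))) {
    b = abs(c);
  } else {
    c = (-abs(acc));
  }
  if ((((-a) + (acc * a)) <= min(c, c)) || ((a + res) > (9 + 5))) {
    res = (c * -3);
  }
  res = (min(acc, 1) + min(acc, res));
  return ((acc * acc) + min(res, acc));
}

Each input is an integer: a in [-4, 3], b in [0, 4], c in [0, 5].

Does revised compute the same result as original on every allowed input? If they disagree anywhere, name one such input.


The rewrite breaks on a=-3, b=1, c=5, where the results are 6 and -10.
original: res becomes -2; next acc becomes 2; next ((((-4 + 3) * min(4, res)) == (acc * acc)) && ((a + c) <= (acc * acc))) evaluates to false; next c becomes -2; next ((((-a) + (acc * a)) <= min(c, c)) || ((a + res) > (9 + 5))) evaluates to true; next res becomes 6; next res becomes 3; next final value 6
revised: res becomes -2; next acc becomes 2; next (((acc * acc) == ((-5 + 3) * min(4, res))) && ((a + c) <= (acc * acc))) evaluates to true; next b becomes 5; next ((((-a) + (acc * a)) <= min(c, c)) || ((9 + 5) < (a + res))) evaluates to true; next res becomes -15; next res becomes -14; next final value -10
verdict: not equivalent; witness: a=-3, b=1, c=5


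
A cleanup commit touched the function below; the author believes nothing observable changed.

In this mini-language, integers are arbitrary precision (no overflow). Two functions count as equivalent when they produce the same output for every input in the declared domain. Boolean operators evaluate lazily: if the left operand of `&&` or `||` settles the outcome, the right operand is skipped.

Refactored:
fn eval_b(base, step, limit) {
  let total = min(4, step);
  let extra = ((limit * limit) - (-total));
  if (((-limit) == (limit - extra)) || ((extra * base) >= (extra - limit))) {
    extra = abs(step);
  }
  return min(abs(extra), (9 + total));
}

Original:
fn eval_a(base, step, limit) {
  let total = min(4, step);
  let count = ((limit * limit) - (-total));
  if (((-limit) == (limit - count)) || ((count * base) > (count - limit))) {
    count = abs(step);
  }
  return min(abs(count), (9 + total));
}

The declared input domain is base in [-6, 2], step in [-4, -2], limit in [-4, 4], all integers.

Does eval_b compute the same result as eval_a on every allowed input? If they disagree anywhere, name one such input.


Take base=-1, step=-3, limit=2.
eval_a: total = -3; count = 1; (((-limit) == (limit - count)) || ((count * base) > (count - limit))) -> false; return 1
eval_b: total = -3; extra = 1; (((-limit) == (limit - extra)) || ((extra * base) >= (extra - limit))) -> true; extra = 3; return 3
1 and 3 differ, so these are not the same function on this domain.
verdict: not equivalent; witness: base=-1, step=-3, limit=2


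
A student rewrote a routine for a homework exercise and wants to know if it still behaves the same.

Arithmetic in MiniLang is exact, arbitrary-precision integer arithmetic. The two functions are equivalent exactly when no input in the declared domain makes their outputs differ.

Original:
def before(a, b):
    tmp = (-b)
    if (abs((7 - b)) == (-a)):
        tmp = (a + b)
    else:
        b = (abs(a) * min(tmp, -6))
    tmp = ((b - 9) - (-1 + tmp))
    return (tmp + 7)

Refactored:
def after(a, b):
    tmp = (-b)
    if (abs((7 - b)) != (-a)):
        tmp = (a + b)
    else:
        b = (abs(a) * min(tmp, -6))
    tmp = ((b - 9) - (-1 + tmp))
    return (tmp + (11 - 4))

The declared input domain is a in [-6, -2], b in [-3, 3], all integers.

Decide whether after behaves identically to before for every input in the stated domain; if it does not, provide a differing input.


Input a=-6, b=-3: -40 from before versus 5 from after.
verdict: not equivalent; witness: a=-6, b=-3


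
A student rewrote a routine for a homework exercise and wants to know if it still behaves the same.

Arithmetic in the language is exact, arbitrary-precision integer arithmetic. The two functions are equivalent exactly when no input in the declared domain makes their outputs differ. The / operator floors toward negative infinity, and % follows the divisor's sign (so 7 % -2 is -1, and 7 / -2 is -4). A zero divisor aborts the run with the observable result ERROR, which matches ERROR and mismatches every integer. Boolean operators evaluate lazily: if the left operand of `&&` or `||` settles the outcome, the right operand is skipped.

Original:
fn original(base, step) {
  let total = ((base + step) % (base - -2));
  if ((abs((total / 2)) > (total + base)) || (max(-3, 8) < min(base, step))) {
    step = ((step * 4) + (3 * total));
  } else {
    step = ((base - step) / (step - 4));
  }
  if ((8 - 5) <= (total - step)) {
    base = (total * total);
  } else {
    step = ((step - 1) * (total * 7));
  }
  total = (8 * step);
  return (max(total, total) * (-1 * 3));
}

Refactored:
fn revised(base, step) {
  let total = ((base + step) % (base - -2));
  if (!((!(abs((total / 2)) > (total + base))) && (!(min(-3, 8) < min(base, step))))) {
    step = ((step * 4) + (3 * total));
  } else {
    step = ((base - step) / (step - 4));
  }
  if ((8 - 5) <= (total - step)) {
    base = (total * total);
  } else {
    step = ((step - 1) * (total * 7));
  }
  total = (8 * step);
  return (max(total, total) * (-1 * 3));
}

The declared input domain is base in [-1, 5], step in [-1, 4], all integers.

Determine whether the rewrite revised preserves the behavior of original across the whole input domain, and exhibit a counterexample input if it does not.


Evaluate both at base=0, step=1.
original: total becomes 1; next ((abs((total / 2)) > (total + base)) || (max(-3, 8) < min(base, step))) evaluates to false; next step becomes 0; next ((8 - 5) <= (total - step)) evaluates to false; next step becomes -7; next total becomes -56; next final value 168
revised: total becomes 1; next (!((!(abs((total / 2)) > (total + base))) && (!(min(-3, 8) < min(base, step))))) evaluates to true; next step becomes 7; next ((8 - 5) <= (total - step)) evaluates to false; next step becomes 42; next total becomes 336; next final value -1008
168 != -1008, so the rewrite changes behavior.
verdict: not equivalent; witness: base=0, step=1


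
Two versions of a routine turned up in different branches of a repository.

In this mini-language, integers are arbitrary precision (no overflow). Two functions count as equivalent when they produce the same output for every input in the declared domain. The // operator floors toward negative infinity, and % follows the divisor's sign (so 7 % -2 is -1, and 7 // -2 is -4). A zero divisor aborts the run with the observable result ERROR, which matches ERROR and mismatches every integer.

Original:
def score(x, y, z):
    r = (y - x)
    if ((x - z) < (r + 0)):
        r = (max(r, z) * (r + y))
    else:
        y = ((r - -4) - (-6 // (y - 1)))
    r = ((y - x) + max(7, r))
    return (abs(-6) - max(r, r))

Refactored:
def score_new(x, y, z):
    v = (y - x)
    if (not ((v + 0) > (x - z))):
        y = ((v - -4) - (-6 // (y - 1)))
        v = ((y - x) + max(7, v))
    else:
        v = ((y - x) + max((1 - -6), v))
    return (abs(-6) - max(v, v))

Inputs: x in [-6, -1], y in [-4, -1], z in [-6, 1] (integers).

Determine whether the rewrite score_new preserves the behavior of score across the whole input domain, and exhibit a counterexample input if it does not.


Not equivalent: x=-6, y=-2, z=-6 separates them (-6 vs -5).
score: r := 4 | ((x - z) < (r + 0)): true | r := 8 | r := 12 | result -6
score_new: v := 4 | (not ((v + 0) > (x - z))): false | v := 11 | result -5
verdict: not equivalent; witness: x=-6, y=-2, z=-6


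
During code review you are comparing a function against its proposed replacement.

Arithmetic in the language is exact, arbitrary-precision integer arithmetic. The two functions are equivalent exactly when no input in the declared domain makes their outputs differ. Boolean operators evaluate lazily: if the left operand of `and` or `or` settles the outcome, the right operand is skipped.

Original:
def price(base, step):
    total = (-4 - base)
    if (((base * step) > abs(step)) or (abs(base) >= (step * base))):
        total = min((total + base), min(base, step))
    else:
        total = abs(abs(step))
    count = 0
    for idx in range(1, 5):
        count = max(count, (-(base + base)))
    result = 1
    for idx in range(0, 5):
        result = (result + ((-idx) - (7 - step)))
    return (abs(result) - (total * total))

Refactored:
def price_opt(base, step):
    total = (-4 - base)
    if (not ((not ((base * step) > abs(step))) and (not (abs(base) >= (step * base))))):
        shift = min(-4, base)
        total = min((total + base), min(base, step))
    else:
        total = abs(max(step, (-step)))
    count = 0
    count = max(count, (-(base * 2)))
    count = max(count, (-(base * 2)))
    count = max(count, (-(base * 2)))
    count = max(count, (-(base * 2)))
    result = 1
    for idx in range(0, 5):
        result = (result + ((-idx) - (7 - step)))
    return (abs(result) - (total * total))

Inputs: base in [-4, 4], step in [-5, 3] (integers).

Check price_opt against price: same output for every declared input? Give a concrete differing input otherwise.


Behavior is preserved: although arithmetic usage differs; also min/max/abs usage differs; also statement counts differ; also local variable names differ; also constant usage differs; also boolean connective usage differs; also loop structure differs, the outputs never diverge.
One worked example (base=1, step=-2) — price: total = -5; (((base * step) > abs(step)) or (abs(base) >= (step * base))) -> true; total = -4; count = 0; [idx=1]; count = 0; [idx=2]; count = 0; [idx=3]; count = 0; [idx=4]; count = 0; result = 1; [idx=0]; result = -8; [idx=1]; result = -18; [idx=2]; result = -29; [idx=3]; result = -41; [idx=4]; result = -54; return 38; price_opt: total = -5; (not ((not ((base * step) > abs(step))) and (not (abs(base) >= (step * base))))) -> true; shift = -4; total = -4; count = 0; count = 0; count = 0; count = 0; count = 0; result = 1; [idx=0]; result = -8; [idx=1]; result = -18; [idx=2]; result = -29; [idx=3]; result = -41; [idx=4]; result = -54; return 38; agreement on 38.
Across all 81 domain points the two functions coincide.
verdict: equivalent


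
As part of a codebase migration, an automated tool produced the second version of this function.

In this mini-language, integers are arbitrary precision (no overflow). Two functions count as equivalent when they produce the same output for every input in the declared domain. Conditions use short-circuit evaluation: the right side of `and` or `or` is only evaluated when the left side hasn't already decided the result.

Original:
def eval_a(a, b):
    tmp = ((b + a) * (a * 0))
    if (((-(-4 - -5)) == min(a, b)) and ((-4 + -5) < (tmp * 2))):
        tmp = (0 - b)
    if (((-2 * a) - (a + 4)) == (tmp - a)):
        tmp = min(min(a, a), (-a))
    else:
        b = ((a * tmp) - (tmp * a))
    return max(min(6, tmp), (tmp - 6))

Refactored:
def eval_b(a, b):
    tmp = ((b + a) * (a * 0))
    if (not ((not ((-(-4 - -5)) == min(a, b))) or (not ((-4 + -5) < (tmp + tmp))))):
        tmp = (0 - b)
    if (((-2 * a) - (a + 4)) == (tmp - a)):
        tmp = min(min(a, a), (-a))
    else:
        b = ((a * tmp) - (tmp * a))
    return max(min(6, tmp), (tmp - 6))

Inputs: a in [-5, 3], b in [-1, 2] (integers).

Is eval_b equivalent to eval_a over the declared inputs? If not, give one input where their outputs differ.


This is a faithful refactor — arithmetic usage differs; and constant usage differs; and boolean connective usage differs, but the computed results match everywhere.
As a probe, take a=3, b=1: eval_a runs tmp = 0; (((-(-4 - -5)) == min(a, b)) and ((-4 + -5) < (tmp * 2))) -> false; (((-2 * a) - (a + 4)) == (tmp - a)) -> false; b = 0; return 0; eval_b runs tmp = 0; (not ((not ((-(-4 - -5)) == min(a, b))) or (not ((-4 + -5) < (tmp + tmp))))) -> false; (((-2 * a) - (a + 4)) == (tmp - a)) -> false; b = 0; return 0; both end at 0.
An exhaustive pass over the 36 declared inputs shows identical outputs.
verdict: equivalent


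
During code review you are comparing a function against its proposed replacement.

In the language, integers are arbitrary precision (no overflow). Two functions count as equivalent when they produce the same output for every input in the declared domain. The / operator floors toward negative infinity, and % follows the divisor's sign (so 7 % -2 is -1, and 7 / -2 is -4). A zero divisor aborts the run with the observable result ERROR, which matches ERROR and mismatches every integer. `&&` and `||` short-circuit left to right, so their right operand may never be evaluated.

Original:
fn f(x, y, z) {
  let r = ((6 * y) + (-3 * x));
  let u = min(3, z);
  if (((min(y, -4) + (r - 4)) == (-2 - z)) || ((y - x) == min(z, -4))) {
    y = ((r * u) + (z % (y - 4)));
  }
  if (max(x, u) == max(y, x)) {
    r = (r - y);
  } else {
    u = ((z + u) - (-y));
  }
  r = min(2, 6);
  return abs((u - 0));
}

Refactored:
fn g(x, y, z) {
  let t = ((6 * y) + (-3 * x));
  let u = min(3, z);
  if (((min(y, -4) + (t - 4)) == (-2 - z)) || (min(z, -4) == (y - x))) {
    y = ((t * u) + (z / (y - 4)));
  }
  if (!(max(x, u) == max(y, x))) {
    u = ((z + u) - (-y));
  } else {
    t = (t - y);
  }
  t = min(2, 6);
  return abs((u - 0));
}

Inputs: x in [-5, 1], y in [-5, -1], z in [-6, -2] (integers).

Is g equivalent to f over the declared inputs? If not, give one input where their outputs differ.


Consider the input x=-5, y=-1, z=-3.
f: r becomes 9; next u becomes -3; next (((min(y, -4) + (r - 4)) == (-2 - z)) || ((y - x) == min(z, -4))) evaluates to true; next y becomes -30; next (max(x, u) == max(y, x)) evaluates to false; next u becomes -36; next r becomes 2; next final value 36
g: t becomes 9; next u becomes -3; next (((min(y, -4) + (t - 4)) == (-2 - z)) || (min(z, -4) == (y - x))) evaluates to true; next y becomes -27; next (!(max(x, u) == max(y, x))) evaluates to true; next u becomes -33; next t becomes 2; next final value 33
36 != 33, so the rewrite changes behavior.
verdict: not equivalent; witness: x=-5, y=-1, z=-3


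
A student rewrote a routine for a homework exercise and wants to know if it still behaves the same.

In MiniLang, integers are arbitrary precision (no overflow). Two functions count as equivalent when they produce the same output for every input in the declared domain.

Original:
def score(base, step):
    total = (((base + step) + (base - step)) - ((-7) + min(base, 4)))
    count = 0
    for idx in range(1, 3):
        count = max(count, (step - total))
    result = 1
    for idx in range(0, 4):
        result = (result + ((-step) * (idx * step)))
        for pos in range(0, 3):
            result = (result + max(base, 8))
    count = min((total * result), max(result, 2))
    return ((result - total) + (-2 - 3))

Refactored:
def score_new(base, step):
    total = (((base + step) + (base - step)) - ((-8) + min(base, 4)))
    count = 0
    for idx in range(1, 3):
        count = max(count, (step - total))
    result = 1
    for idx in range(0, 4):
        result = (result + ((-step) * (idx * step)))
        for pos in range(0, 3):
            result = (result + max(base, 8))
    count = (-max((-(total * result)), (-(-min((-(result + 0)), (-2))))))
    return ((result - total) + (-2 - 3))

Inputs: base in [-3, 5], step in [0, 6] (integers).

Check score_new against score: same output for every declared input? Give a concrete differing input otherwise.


base=-3, step=0 yields 88 from score but 87 from score_new.
verdict: not equivalent; witness: base=-3, step=0


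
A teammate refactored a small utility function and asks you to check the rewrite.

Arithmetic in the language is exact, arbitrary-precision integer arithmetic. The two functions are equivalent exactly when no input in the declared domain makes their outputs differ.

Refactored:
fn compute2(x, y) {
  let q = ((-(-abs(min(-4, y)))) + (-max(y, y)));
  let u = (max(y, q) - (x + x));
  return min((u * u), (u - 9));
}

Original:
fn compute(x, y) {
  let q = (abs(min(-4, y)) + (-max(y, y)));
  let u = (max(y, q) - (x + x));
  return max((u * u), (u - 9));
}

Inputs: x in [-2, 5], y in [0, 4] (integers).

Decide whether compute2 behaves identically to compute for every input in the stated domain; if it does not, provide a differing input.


x=-2, y=0 yields 64 from compute but -1 from compute2.
verdict: not equivalent; witness: x=-2, y=0


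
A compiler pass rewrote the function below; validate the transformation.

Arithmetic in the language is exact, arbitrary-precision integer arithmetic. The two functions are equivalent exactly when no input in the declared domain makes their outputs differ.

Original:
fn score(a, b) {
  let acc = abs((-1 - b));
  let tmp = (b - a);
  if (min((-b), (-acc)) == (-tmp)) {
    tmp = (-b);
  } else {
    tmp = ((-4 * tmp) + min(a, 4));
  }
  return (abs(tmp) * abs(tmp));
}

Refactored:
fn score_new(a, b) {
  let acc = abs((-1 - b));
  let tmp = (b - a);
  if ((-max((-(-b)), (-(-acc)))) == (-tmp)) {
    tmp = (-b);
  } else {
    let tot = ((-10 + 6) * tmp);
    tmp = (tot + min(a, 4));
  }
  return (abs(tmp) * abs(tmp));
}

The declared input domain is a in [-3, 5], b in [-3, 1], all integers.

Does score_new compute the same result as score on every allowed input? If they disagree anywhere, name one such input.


Side by side, the visible changes include: arithmetic usage differs, min/max/abs usage differs, statement counts differ, constant usage differs, local variable names differ.
Tracing a=2, b=1: score: acc := 2 | tmp := -1 | (min((-b), (-acc)) == (-tmp)): false | tmp := 6 | result 36 | score_new: acc := 2 | tmp := -1 | ((-max((-(-b)), (-(-acc)))) == (-tmp)): false | tot := 4 | tmp := 6 | result 36 — matching result 36.
Checked all 45 inputs in the declared domain: the outputs agree on every one.
verdict: equivalent


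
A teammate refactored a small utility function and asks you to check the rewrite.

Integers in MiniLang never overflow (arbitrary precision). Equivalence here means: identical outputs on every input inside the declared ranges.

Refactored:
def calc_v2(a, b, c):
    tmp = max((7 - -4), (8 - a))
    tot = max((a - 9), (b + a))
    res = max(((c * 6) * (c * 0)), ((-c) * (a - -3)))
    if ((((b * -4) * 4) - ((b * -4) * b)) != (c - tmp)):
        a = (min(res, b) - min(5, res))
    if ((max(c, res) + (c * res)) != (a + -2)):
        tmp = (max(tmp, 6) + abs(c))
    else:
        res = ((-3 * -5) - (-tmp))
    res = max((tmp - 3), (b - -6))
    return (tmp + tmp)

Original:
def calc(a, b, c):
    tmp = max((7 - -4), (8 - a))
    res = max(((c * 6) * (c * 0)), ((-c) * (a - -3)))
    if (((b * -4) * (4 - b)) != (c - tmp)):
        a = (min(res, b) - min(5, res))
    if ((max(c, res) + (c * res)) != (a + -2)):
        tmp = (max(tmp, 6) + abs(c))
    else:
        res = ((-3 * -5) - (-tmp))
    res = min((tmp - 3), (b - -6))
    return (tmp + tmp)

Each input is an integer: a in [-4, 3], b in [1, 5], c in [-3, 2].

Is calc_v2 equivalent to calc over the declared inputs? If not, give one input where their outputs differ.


Equivalent. The suspicious edit (`min((tmp - 3), (b - -6))` became `max((tmp - 3), (b - -6))`) never changes the result for any input inside the declared domain.
Across all 240 domain points the two functions coincide.
Spot check at a=-1, b=2, c=2 — calc: tmp = 11; res = 0; (((b * -4) * (4 - b)) != (c - tmp)) -> true; a = 0; ((max(c, res) + (c * res)) != (a + -2)) -> true; tmp = 13; res = 8; return 26. calc_v2: tmp = 11; tot = 1; res = 0; ((((b * -4) * 4) - ((b * -4) * b)) != (c - tmp)) -> true; a = 0; ((max(c, res) + (c * res)) != (a + -2)) -> true; tmp = 13; res = 10; return 26. Both give 26.
verdict: equivalent


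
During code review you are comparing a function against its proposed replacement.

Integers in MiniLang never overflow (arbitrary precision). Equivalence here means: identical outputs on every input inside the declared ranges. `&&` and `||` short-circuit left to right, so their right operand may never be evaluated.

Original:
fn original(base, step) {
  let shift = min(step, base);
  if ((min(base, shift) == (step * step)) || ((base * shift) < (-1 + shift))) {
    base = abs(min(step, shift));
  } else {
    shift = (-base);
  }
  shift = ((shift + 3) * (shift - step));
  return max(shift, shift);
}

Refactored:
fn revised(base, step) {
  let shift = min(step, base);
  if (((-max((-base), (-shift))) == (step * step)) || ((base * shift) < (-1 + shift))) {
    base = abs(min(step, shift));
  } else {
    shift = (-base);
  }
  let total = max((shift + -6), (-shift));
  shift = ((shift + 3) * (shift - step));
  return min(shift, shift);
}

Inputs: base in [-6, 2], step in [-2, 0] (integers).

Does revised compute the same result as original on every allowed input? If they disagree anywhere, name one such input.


The edit looks behavioral (`max(shift, shift)` became `min(shift, shift)`), but over these ranges it never changes the outcome.
One worked example (base=0, step=-1) — original: shift := -1 | ((min(base, shift) == (step * step)) || ((base * shift) < (-1 + shift))): false | shift := 0 | shift := 3 | result 3; revised: shift := -1 | (((-max((-base), (-shift))) == (step * step)) || ((base * shift) < (-1 + shift))): false | shift := 0 | total := 0 | shift := 3 | result 3; agreement on 3.
Across all 27 domain points the two functions coincide.
verdict: equivalent
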